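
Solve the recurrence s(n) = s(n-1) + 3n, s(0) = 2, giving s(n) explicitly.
Recurrence: s(n) = s(n-1) + 3n, initial: s(0) = 2.
Telescoping: s(n) = s(0) + 3·Σᵢ₌₁ⁿ i = 2 + 3·n(n+1)/2.

s(n) = 3·n(n+1)/2 + 2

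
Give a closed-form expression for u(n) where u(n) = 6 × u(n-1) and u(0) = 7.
Recurrence: u(n) = 6 × u(n-1), initial: u(0) = 7.
Each term is 6 times the previous, so this is geometric with ratio 6. After n steps: u(n) = u(0)·6ⁿ = 7·6ⁿ.

u(n) = 7·6ⁿ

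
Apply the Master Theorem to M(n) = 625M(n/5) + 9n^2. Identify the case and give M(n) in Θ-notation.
Master Theorem template: M(n) = a·M(n/b) + f(n).
Here: a=625, b=5, f(n)=9n^2
Compute log_b(a) = log_5(625) = 4.
f(n) = 9n^2 = O(n^(4-ε)) with ε = 2. Case 1: M(n) = Θ(n^log_b(a)) = Θ(n^4).

Case 1: M(n) = Θ(n^4)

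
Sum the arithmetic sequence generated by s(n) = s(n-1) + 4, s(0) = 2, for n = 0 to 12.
Computing the sequence terms: 2, 6, 10, 14, 18, 22, 26, 30, 34, 38, 42, 46, 50
Adding these values together:

338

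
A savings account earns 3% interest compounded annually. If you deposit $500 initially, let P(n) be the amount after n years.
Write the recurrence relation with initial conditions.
Each year the balance grows by 3%, i.e. is multiplied by 1 + 3/100 = 1.03, so P(n) = 1.03 × P(n-1). The initial deposit gives P(0) = 500.
Unrolling gives the closed form P(n) = 500 × (1.03)ⁿ.

P(n) = 1.03 × P(n-1), P(0) = 500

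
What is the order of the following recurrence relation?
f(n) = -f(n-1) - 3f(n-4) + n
The order is the largest lag k for which f(n-k) appears. Here the deepest term is f(n-4) (the n term is non-homogeneous and does not affect the order), so the order is 4.

Order 4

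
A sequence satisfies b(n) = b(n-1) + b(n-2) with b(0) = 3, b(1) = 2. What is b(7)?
Computing the sequence terms:
3, 2, 5, 7, 12, 19, 31, 50

50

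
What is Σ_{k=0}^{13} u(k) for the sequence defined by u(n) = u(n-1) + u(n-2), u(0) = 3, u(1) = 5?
Computing the sequence terms: 3, 5, 8, 13, 21, 34, 55, 89, 144, 233, 377, 610, 987, 1597
Adding these values together:

4176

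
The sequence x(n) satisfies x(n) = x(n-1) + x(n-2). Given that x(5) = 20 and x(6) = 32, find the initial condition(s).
Work backwards using x(k) = x(k+2) - x(k+1):
x(4) = x(6) - x(5) = 32 - 20 = 12
x(3) = x(5) - x(4) = 20 - 12 = 8
x(2) = x(4) - x(3) = 12 - 8 = 4
x(1) = x(3) - x(2) = 8 - 4 = 4
x(0) = x(2) - x(1) = 4 - 4 = 0

x(0) = 0, x(1) = 4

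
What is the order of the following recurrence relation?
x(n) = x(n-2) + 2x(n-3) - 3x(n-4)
The order is the largest lag k for which x(n-k) appears. Here the deepest term is x(n-4), so the order is 4.

Order 4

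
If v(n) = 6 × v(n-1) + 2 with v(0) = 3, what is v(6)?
Computing step by step:
v(0) = 3
v(1) = 6 × 3 + 2 = 20
v(2) = 6 × 20 + 2 = 122
v(3) = 6 × 122 + 2 = 734
v(4) = 6 × 734 + 2 = 4406
v(5) = 6 × 4406 + 2 = 26438
v(6) = 6 × 26438 + 2 = 158630

158630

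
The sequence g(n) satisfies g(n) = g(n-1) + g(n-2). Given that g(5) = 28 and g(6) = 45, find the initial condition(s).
Work backwards using g(k) = g(k+2) - g(k+1):
g(4) = g(6) - g(5) = 45 - 28 = 17
g(3) = g(5) - g(4) = 28 - 17 = 11
g(2) = g(4) - g(3) = 17 - 11 = 6
g(1) = g(3) - g(2) = 11 - 6 = 5
g(0) = g(2) - g(1) = 6 - 5 = 1

g(0) = 1, g(1) = 5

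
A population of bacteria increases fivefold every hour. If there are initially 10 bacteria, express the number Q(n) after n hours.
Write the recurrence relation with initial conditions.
Each hour multiplies the count by 5, so the count after n hours depends only on the count after n-1 hours: Q(n) = 5 × Q(n-1). The starting count gives Q(0) = 10.
Unrolling n times gives the closed form Q(n) = 10 × 5ⁿ.

Q(n) = 5 × Q(n-1), Q(0) = 10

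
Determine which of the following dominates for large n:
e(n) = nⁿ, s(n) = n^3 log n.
Comparing growth rates:
Growth-rate hierarchy: log n ≺ any polynomial ≺ any exponential cⁿ (c>1) ≺ n! ≺ nⁿ.
super-exponential nⁿ dominates polynomial degree 3 (with log factor) asymptotically.

e(n) grows faster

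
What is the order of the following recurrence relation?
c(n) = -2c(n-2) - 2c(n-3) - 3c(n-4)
The order is the largest lag k for which c(n-k) appears. Here the deepest term is c(n-4), so the order is 4.

Order 4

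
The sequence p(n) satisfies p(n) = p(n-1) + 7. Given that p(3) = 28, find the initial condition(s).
p(3) = p(0) + 3·7, so p(0) = 28 - 21 = 7.

p(0) = 7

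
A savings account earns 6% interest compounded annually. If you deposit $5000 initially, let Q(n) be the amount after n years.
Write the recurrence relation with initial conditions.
Each year the balance grows by 6%, i.e. is multiplied by 1 + 6/100 = 1.06, so Q(n) = 1.06 × Q(n-1). The initial deposit gives Q(0) = 5000.
Unrolling gives the closed form Q(n) = 5000 × (1.06)ⁿ.

Q(n) = 1.06 × Q(n-1), Q(0) = 5000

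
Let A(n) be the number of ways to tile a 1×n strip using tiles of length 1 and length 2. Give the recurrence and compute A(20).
Condition on the last tile: it has length 1 (leaving a 1×(n-1) strip) or length 2 (leaving a 1×(n-2) strip), so A(n) = A(n-1) + A(n-2) (order-2 linear recurrence).
For 0 ≤ i < 2 only unit tiles fit, so A(i) = 1.
Iterating the recurrence: A(2) = 2, A(3) = 3, A(4) = 5, A(5) = 8, A(6) = 13, A(7) = 21, A(8) = 34, A(9) = 55, A(10) = 89, A(11) = 144, A(12) = 233, A(13) = 377, A(14) = 610, A(15) = 987, A(16) = 1597, A(17) = 2584, A(18) = 4181, A(19) = 6765, A(20) = 10946.

A(n) = A(n-1) + A(n-2), with A(i) = 1 for 0 ≤ i < 2; A(20) = 10946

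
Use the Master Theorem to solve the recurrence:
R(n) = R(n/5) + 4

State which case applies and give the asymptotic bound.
Master Theorem template: R(n) = a·R(n/b) + f(n).
Here: a=1, b=5, f(n)=4
Compute log_b(a) = log_5(1) = 0.
f(n) = 4 = Θ(1). Case 2: R(n) = Θ(log n).

Case 2: R(n) = Θ(log n)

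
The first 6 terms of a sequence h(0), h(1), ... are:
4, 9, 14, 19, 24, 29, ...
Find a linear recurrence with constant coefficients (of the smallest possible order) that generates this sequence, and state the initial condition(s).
Look for the lowest-order linear relation among consecutive terms.
Observation: consecutive differences are constant (= 5).
Check at n=2: 1·9 + 5 = 14. ✓

h(n) = h(n-1) + 5, h(0) = 4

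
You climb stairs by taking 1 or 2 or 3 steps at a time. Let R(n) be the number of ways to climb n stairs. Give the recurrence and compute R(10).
Condition on the size of the last step (1 to 3): before it there were n-1, …, n-3 stairs climbed, and these cases are disjoint, so R(n) = R(n-1) + R(n-2) + R(n-3) (order-3 linear recurrence).
Initial conditions by direct count (compositions of i into parts ≤ 3): R(1) = 1; R(2) = 2; R(3) = 4.
Iterating the recurrence: R(4) = 7, R(5) = 13, R(6) = 24, R(7) = 44, R(8) = 81, R(9) = 149, R(10) = 274.

R(n) = R(n-1) + R(n-2) + R(n-3), R(1) = 1, R(2) = 2, R(3) = 4; R(10) = 274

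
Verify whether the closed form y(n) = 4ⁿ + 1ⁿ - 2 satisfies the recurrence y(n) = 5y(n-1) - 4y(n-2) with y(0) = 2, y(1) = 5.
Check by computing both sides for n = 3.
From the recurrence with y(0) = 2, y(1) = 5:
  y(0) = 2, y(1) = 5, y(2) = 17, y(3) = 65
  so the recurrence gives y(3) = 65.
From the proposed closed form y(n) = 4ⁿ + 1ⁿ - 2:
  y(3) = 63.
The recurrence gives 65 but the closed form gives 63, so the closed form does not satisfy the recurrence.

No, the closed form is incorrect.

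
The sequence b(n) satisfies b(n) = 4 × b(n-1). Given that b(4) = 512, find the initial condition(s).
In general b(n) = 4ⁿ · b(0). At n = 4: b(0) = b(4) / 4^4 = 512 / 256 = 2.

b(0) = 2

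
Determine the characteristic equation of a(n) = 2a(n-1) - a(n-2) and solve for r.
Substitute a(n) = rⁿ and divide through by rⁿ⁻²: r² - 2r + 1 = 0
Factor: (r - 1)² = 0, so r = 1 (double root).
General solution: a(n) = (A + Bn)·1ⁿ

Characteristic: r² - 2r + 1 = 0, Roots: r = 1 (double root)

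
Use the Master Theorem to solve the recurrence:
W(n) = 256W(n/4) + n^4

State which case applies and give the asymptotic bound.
Master Theorem template: W(n) = a·W(n/b) + f(n).
Here: a=256, b=4, f(n)=n^4
Compute log_b(a) = log_4(256) = 4.
f(n) = n^4 = Θ(n^4). Case 2: W(n) = Θ(n^4 log n).

Case 2: W(n) = Θ(n^4 log n)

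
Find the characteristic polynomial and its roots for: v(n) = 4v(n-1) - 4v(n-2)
Substitute v(n) = rⁿ and divide through by rⁿ⁻²: r² - 4r + 4 = 0
Factor: (r - 2)² = 0, so r = 2 (double root).
General solution: v(n) = (A + Bn)·2ⁿ

Characteristic: r² - 4r + 4 = 0, Roots: r = 2 (double root)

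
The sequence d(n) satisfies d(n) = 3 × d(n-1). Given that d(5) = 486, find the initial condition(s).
In general d(n) = 3ⁿ · d(0). At n = 5: d(0) = d(5) / 3^5 = 486 / 243 = 2.

d(0) = 2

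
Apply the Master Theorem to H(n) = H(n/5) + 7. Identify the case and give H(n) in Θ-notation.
Master Theorem template: H(n) = a·H(n/b) + f(n).
Here: a=1, b=5, f(n)=7
Compute log_b(a) = log_5(1) = 0.
f(n) = 7 = Θ(1). Case 2: H(n) = Θ(log n).

Case 2: H(n) = Θ(log n)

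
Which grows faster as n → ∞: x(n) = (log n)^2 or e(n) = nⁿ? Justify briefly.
Comparing growth rates:
Growth-rate hierarchy: log n ≺ any polynomial ≺ any exponential cⁿ (c>1) ≺ n! ≺ nⁿ.
super-exponential nⁿ dominates polylogarithmic (log n)^2 asymptotically.

e(n) grows faster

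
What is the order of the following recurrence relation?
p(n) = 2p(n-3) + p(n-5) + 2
The order is the largest lag k for which p(n-k) appears. Here the deepest term is p(n-5) (the 2 term is non-homogeneous and does not affect the order), so the order is 5.

Order 5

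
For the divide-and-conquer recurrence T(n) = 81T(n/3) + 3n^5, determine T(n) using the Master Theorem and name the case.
Master Theorem template: T(n) = a·T(n/b) + f(n).
Here: a=81, b=3, f(n)=3n^5
Compute log_b(a) = log_3(81) = 4.
f(n) = 3n^5 = Ω(n^(4+ε)) with ε = 1, and the regularity condition holds (a·f(n/b) = (a/b^5)·f(n) with a/b^5 = 3^-1 < 1). Case 3: T(n) = Θ(f(n)) = Θ(n^5).

Case 3: T(n) = Θ(n^5)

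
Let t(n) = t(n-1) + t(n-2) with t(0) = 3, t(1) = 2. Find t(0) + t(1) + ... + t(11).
Computing the sequence terms: 3, 2, 5, 7, 12, 19, 31, 50, 81, 131, 212, 343
Adding these values together:

896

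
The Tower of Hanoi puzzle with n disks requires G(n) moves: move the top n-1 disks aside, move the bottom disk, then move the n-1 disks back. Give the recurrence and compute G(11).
Moving n disks = move the top n-1 disks aside (G(n-1) moves) + move the largest disk (1 move) + move the n-1 disks back on top (G(n-1) moves), so G(n) = 2G(n-1) + 1, with G(1) = 1 (a single disk takes one move).
First terms: 1, 3, 7, 15, 31, 63, … — each is one less than a power of 2. Indeed G(n) + 1 = 2(G(n-1) + 1) with G(1) + 1 = 2, so G(n) + 1 = 2ⁿ and G(n) = 2ⁿ - 1.
Hence G(11) = 2^11 - 1 = 2048 - 1 = 2047.

G(n) = 2G(n-1) + 1, G(1) = 1; G(11) = 2047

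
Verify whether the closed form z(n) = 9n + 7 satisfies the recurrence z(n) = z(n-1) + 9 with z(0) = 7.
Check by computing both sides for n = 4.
From the recurrence with z(0) = 7:
  z(0) = 7, z(1) = 16, z(2) = 25, z(3) = 34, z(4) = 43
  so the recurrence gives z(4) = 43.
From the proposed closed form z(n) = 9n + 7:
  z(4) = 43.
Both sides give 43 at n = 4, and the initial condition(s) match, so the closed form is consistent.

Yes, the closed form is correct.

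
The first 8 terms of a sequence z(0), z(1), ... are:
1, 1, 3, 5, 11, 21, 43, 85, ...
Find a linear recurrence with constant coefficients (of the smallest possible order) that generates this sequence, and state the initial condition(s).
Look for the lowest-order linear relation among consecutive terms.
Observation: z(n) - 1·z(n-1) - (2)·z(n-2) = 0 holds for the shown terms, and no order-1 relation z(n) = α·z(n-1) + β fits.
Check at n=3: 1·3 + (2)·1 = 5. ✓

z(n) = z(n-1) + 2z(n-2), z(0) = 1, z(1) = 1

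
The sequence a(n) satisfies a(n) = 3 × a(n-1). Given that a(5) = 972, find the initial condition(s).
In general a(n) = 3ⁿ · a(0). At n = 5: a(0) = a(5) / 3^5 = 972 / 243 = 4.

a(0) = 4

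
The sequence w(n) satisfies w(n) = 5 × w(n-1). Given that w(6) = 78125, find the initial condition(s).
In general w(n) = 5ⁿ · w(0). At n = 6: w(0) = w(6) / 5^6 = 78125 / 15625 = 5.

w(0) = 5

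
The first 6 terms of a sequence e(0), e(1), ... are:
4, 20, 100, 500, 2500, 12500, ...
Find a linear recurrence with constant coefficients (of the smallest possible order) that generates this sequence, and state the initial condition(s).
Look for the lowest-order linear relation among consecutive terms.
Observation: each term is 5× the previous.
Check at n=2: 5·20 = 100. ✓

e(n) = 5 × e(n-1), e(0) = 4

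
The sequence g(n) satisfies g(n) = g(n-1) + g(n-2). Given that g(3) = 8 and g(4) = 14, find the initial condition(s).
Work backwards using g(k) = g(k+2) - g(k+1):
g(2) = g(4) - g(3) = 14 - 8 = 6
g(1) = g(3) - g(2) = 8 - 6 = 2
g(0) = g(2) - g(1) = 6 - 2 = 4

g(0) = 4, g(1) = 2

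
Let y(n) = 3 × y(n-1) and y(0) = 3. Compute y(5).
Computing step by step:
y(0) = 3
y(1) = 3 × 3 = 9
y(2) = 3 × 9 = 27
y(3) = 3 × 27 = 81
y(4) = 3 × 81 = 243
y(5) = 3 × 243 = 729

729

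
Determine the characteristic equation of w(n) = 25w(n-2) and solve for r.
Substitute w(n) = rⁿ and divide through by rⁿ⁻²: r² - 25 = 0
Factor: (r + 5)(r - 5) = 0, so r = -5, 5.
General solution: w(n) = A·(-5)ⁿ + B·5ⁿ

Characteristic: r² - 25 = 0, Roots: r = -5, 5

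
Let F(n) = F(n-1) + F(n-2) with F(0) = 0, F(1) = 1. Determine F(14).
Computing the sequence terms:
0, 1, 1, 2, 3, 5, 8, 13, 21, 34, 55, 89, 144, 233, 377

377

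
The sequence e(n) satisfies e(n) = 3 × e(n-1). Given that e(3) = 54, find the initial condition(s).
In general e(n) = 3ⁿ · e(0). At n = 3: e(0) = e(3) / 3^3 = 54 / 27 = 2.

e(0) = 2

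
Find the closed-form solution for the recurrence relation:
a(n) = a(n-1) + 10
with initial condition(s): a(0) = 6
Recurrence: a(n) = a(n-1) + 10, initial: a(0) = 6.
Each step adds 10, so a(n) = a(0) + 10n = 10n + 6.

a(n) = 10n + 6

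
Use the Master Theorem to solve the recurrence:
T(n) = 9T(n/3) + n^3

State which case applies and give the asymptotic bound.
Master Theorem template: T(n) = a·T(n/b) + f(n).
Here: a=9, b=3, f(n)=n^3
Compute log_b(a) = log_3(9) = 2.
f(n) = n^3 = Ω(n^(2+ε)) with ε = 1, and the regularity condition holds (a·f(n/b) = (a/b^3)·f(n) with a/b^3 = 3^-1 < 1). Case 3: T(n) = Θ(f(n)) = Θ(n^3).

Case 3: T(n) = Θ(n^3)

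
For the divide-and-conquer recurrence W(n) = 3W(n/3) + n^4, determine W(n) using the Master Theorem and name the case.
Master Theorem template: W(n) = a·W(n/b) + f(n).
Here: a=3, b=3, f(n)=n^4
Compute log_b(a) = log_3(3) = 1.
f(n) = n^4 = Ω(n^(1+ε)) with ε = 3, and the regularity condition holds (a·f(n/b) = (a/b^4)·f(n) with a/b^4 = 3^-3 < 1). Case 3: W(n) = Θ(f(n)) = Θ(n^4).

Case 3: W(n) = Θ(n^4)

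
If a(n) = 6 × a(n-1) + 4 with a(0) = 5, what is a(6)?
Computing step by step:
a(0) = 5
a(1) = 6 × 5 + 4 = 34
a(2) = 6 × 34 + 4 = 208
a(3) = 6 × 208 + 4 = 1252
a(4) = 6 × 1252 + 4 = 7516
a(5) = 6 × 7516 + 4 = 45100
a(6) = 6 × 45100 + 4 = 270604

270604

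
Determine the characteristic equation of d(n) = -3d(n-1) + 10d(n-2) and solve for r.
Substitute d(n) = rⁿ and divide through by rⁿ⁻²: r² + 3r - 10 = 0
Factor: (r - 2)(r + 5) = 0, so r = 2, -5.
General solution: d(n) = A·2ⁿ + B·(-5)ⁿ

Characteristic: r² + 3r - 10 = 0, Roots: r = 2, -5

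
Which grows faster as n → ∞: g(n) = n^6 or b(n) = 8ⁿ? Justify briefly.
Comparing growth rates:
Growth-rate hierarchy: log n ≺ any polynomial ≺ any exponential cⁿ (c>1) ≺ n! ≺ nⁿ.
exponential base 8 dominates polynomial degree 6 asymptotically.

b(n) grows faster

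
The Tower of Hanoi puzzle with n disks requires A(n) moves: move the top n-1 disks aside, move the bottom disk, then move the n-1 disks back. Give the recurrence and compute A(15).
Moving n disks = move the top n-1 disks aside (A(n-1) moves) + move the largest disk (1 move) + move the n-1 disks back on top (A(n-1) moves), so A(n) = 2A(n-1) + 1, with A(1) = 1 (a single disk takes one move).
First terms: 1, 3, 7, 15, 31, 63, … — each is one less than a power of 2. Indeed A(n) + 1 = 2(A(n-1) + 1) with A(1) + 1 = 2, so A(n) + 1 = 2ⁿ and A(n) = 2ⁿ - 1.
Hence A(15) = 2^15 - 1 = 32768 - 1 = 32767.

A(n) = 2A(n-1) + 1, A(1) = 1; A(15) = 32767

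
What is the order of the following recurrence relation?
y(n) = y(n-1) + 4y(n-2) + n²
The order is the largest lag k for which y(n-k) appears. Here the deepest term is y(n-2) (the n² term is non-homogeneous and does not affect the order), so the order is 2.

Order 2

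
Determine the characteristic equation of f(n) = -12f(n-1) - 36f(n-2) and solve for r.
Substitute f(n) = rⁿ and divide through by rⁿ⁻²: r² + 12r + 36 = 0
Factor: (r + 6)² = 0, so r = -6 (double root).
General solution: f(n) = (A + Bn)·(-6)ⁿ

Characteristic: r² + 12r + 36 = 0, Roots: r = -6 (double root)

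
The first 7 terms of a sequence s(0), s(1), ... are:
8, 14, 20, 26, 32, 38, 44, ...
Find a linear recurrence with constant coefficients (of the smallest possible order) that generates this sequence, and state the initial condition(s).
Look for the lowest-order linear relation among consecutive terms.
Observation: consecutive differences are constant (= 6).
Check at n=2: 1·14 + 6 = 20. ✓

s(n) = s(n-1) + 6, s(0) = 8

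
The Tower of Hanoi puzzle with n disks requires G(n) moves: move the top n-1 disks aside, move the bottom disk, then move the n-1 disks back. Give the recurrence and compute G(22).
Moving n disks = move the top n-1 disks aside (G(n-1) moves) + move the largest disk (1 move) + move the n-1 disks back on top (G(n-1) moves), so G(n) = 2G(n-1) + 1, with G(1) = 1 (a single disk takes one move).
First terms: 1, 3, 7, 15, 31, 63, … — each is one less than a power of 2. Indeed G(n) + 1 = 2(G(n-1) + 1) with G(1) + 1 = 2, so G(n) + 1 = 2ⁿ and G(n) = 2ⁿ - 1.
Hence G(22) = 2^22 - 1 = 4194304 - 1 = 4194303.

G(n) = 2G(n-1) + 1, G(1) = 1; G(22) = 4194303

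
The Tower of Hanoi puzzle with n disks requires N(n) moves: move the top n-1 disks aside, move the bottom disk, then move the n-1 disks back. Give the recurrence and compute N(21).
Moving n disks = move the top n-1 disks aside (N(n-1) moves) + move the largest disk (1 move) + move the n-1 disks back on top (N(n-1) moves), so N(n) = 2N(n-1) + 1, with N(1) = 1 (a single disk takes one move).
First terms: 1, 3, 7, 15, 31, 63, … — each is one less than a power of 2. Indeed N(n) + 1 = 2(N(n-1) + 1) with N(1) + 1 = 2, so N(n) + 1 = 2ⁿ and N(n) = 2ⁿ - 1.
Hence N(21) = 2^21 - 1 = 2097152 - 1 = 2097151.

N(n) = 2N(n-1) + 1, N(1) = 1; N(21) = 2097151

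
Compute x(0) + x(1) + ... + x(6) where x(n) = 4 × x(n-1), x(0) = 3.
Computing the sequence terms: 3, 12, 48, 192, 768, 3072, 12288
Adding these values together:

16383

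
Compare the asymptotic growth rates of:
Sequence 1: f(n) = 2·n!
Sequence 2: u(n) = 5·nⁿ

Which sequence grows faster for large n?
Comparing growth rates:
Growth-rate hierarchy: log n ≺ any polynomial ≺ any exponential cⁿ (c>1) ≺ n! ≺ nⁿ.
super-exponential nⁿ dominates factorial asymptotically.

u(n) grows faster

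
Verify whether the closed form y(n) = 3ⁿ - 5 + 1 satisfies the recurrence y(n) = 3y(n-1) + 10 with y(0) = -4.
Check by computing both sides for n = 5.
From the recurrence with y(0) = -4:
  y(0) = -4, y(1) = -2, y(2) = 4, y(3) = 22, y(4) = 76, y(5) = 238
  so the recurrence gives y(5) = 238.
From the proposed closed form y(n) = 3ⁿ - 5 + 1:
  y(5) = 239.
The recurrence gives 238 but the closed form gives 239, so the closed form does not satisfy the recurrence.

No, the closed form is incorrect.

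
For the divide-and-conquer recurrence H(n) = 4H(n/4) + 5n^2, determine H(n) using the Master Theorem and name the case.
Master Theorem template: H(n) = a·H(n/b) + f(n).
Here: a=4, b=4, f(n)=5n^2
Compute log_b(a) = log_4(4) = 1.
f(n) = 5n^2 = Ω(n^(1+ε)) with ε = 1, and the regularity condition holds (a·f(n/b) = (a/b^2)·f(n) with a/b^2 = 4^-1 < 1). Case 3: H(n) = Θ(f(n)) = Θ(n^2).

Case 3: H(n) = Θ(n^2)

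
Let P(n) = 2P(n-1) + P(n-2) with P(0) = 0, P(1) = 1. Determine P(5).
Computing the sequence terms:
0, 1, 2, 5, 12, 29

29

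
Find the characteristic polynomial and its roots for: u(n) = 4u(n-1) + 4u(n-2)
Substitute u(n) = rⁿ and divide through by rⁿ⁻²: r² - 4r - 4 = 0
Discriminant: 4² + 4·4 = 32, not a perfect square, so by the quadratic formula r = (4 ± √32)/2.
General solution: u(n) = A·r₁ⁿ + B·r₂ⁿ where r₁,r₂ = (4 ± √32)/2

Characteristic: r² - 4r - 4 = 0, Roots: r = (4 ± √32)/2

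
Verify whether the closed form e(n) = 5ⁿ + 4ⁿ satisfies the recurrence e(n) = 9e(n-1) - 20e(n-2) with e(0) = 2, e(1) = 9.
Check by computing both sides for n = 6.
From the recurrence with e(0) = 2, e(1) = 9:
  e(0) = 2, e(1) = 9, e(2) = 41, e(3) = 189, e(4) = 881, e(5) = 4149, e(6) = 19721
  so the recurrence gives e(6) = 19721.
From the proposed closed form e(n) = 5ⁿ + 4ⁿ:
  e(6) = 19721.
Both sides give 19721 at n = 6, and the initial condition(s) match, so the closed form is consistent.

Yes, the closed form is correct.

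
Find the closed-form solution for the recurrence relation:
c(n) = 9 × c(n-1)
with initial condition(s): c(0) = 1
Recurrence: c(n) = 9 × c(n-1), initial: c(0) = 1.
Each term is 9 times the previous, so this is geometric with ratio 9. After n steps: c(n) = c(0)·9ⁿ = 9ⁿ.

c(n) = 9ⁿ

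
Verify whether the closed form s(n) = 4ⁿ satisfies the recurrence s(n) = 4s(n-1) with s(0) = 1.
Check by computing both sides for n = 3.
From the recurrence with s(0) = 1:
  s(0) = 1, s(1) = 4, s(2) = 16, s(3) = 64
  so the recurrence gives s(3) = 64.
From the proposed closed form s(n) = 4ⁿ:
  s(3) = 64.
Both sides give 64 at n = 3, and the initial condition(s) match, so the closed form is consistent.

Yes, the closed form is correct.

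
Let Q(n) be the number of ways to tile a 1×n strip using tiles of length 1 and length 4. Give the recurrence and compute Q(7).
Condition on the last tile: it has length 1 (leaving a 1×(n-1) strip) or length 4 (leaving a 1×(n-4) strip), so Q(n) = Q(n-1) + Q(n-4) (order-4 linear recurrence).
For 0 ≤ i < 4 only unit tiles fit, so Q(i) = 1.
Iterating the recurrence: Q(4) = 2, Q(5) = 3, Q(6) = 4, Q(7) = 5.

Q(n) = Q(n-1) + Q(n-4), with Q(i) = 1 for 0 ≤ i < 4; Q(7) = 5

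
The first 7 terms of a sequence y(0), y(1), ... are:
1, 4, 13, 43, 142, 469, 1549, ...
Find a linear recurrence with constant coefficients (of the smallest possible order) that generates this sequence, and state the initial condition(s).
Look for the lowest-order linear relation among consecutive terms.
Observation: y(n) - 3·y(n-1) - (1)·y(n-2) = 0 holds for the shown terms, and no order-1 relation y(n) = α·y(n-1) + β fits.
Check at n=3: 3·13 + (1)·4 = 43. ✓

y(n) = 3y(n-1) + y(n-2), y(0) = 1, y(1) = 4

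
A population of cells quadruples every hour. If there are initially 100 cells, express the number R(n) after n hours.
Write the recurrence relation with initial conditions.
Each hour multiplies the count by 4, so the count after n hours depends only on the count after n-1 hours: R(n) = 4 × R(n-1). The starting count gives R(0) = 100.
Unrolling n times gives the closed form R(n) = 100 × 4ⁿ.

R(n) = 4 × R(n-1), R(0) = 100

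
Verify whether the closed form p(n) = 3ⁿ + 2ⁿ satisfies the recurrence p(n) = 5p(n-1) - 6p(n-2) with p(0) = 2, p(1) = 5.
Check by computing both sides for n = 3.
From the recurrence with p(0) = 2, p(1) = 5:
  p(0) = 2, p(1) = 5, p(2) = 13, p(3) = 35
  so the recurrence gives p(3) = 35.
From the proposed closed form p(n) = 3ⁿ + 2ⁿ:
  p(3) = 35.
Both sides give 35 at n = 3, and the initial condition(s) match, so the closed form is consistent.

Yes, the closed form is correct.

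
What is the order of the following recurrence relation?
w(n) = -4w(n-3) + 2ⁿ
The order is the largest lag k for which w(n-k) appears. Here the deepest term is w(n-3) (the 2ⁿ term is non-homogeneous and does not affect the order), so the order is 3.

Order 3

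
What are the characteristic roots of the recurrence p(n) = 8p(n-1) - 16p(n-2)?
Substitute p(n) = rⁿ and divide through by rⁿ⁻²: r² - 8r + 16 = 0
Factor: (r - 4)² = 0, so r = 4 (double root).
General solution: p(n) = (A + Bn)·4ⁿ

Characteristic: r² - 8r + 16 = 0, Roots: r = 4 (double root)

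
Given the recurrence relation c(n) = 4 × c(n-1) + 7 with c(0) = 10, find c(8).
Computing step by step:
c(0) = 10
c(1) = 4 × 10 + 7 = 47
c(2) = 4 × 47 + 7 = 195
c(3) = 4 × 195 + 7 = 787
c(4) = 4 × 787 + 7 = 3155
c(5) = 4 × 3155 + 7 = 12627
c(6) = 4 × 12627 + 7 = 50515
c(7) = 4 × 50515 + 7 = 202067
c(8) = 4 × 202067 + 7 = 808275

808275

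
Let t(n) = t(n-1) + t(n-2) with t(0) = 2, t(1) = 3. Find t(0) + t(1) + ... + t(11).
Computing the sequence terms: 2, 3, 5, 8, 13, 21, 34, 55, 89, 144, 233, 377
Adding these values together:

984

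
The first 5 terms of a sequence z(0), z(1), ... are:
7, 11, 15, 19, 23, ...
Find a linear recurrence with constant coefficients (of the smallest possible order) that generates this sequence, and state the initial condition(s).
Look for the lowest-order linear relation among consecutive terms.
Observation: consecutive differences are constant (= 4).
Check at n=2: 1·11 + 4 = 15. ✓

z(n) = z(n-1) + 4, z(0) = 7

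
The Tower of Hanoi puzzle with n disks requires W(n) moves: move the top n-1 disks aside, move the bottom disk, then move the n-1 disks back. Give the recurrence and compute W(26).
Moving n disks = move the top n-1 disks aside (W(n-1) moves) + move the largest disk (1 move) + move the n-1 disks back on top (W(n-1) moves), so W(n) = 2W(n-1) + 1, with W(1) = 1 (a single disk takes one move).
First terms: 1, 3, 7, 15, 31, 63, … — each is one less than a power of 2. Indeed W(n) + 1 = 2(W(n-1) + 1) with W(1) + 1 = 2, so W(n) + 1 = 2ⁿ and W(n) = 2ⁿ - 1.
Hence W(26) = 2^26 - 1 = 67108864 - 1 = 67108863.

W(n) = 2W(n-1) + 1, W(1) = 1; W(26) = 67108863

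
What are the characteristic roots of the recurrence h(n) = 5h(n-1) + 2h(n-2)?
Substitute h(n) = rⁿ and divide through by rⁿ⁻²: r² - 5r - 2 = 0
Discriminant: 5² + 4·2 = 33, not a perfect square, so by the quadratic formula r = (5 ± √33)/2.
General solution: h(n) = A·r₁ⁿ + B·r₂ⁿ where r₁,r₂ = (5 ± √33)/2

Characteristic: r² - 5r - 2 = 0, Roots: r = (5 ± √33)/2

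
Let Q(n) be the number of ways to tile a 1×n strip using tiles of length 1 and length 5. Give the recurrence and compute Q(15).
Condition on the last tile: it has length 1 (leaving a 1×(n-1) strip) or length 5 (leaving a 1×(n-5) strip), so Q(n) = Q(n-1) + Q(n-5) (order-5 linear recurrence).
For 0 ≤ i < 5 only unit tiles fit, so Q(i) = 1.
Iterating the recurrence: Q(5) = 2, Q(6) = 3, Q(7) = 4, Q(8) = 5, Q(9) = 6, Q(10) = 8, Q(11) = 11, Q(12) = 15, Q(13) = 20, Q(14) = 26, Q(15) = 34.

Q(n) = Q(n-1) + Q(n-5), with Q(i) = 1 for 0 ≤ i < 5; Q(15) = 34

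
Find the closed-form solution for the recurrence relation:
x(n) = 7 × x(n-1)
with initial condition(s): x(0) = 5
Recurrence: x(n) = 7 × x(n-1), initial: x(0) = 5.
Each term is 7 times the previous, so this is geometric with ratio 7. After n steps: x(n) = x(0)·7ⁿ = 5·7ⁿ.

x(n) = 5·7ⁿ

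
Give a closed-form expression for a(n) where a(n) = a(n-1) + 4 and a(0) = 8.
Recurrence: a(n) = a(n-1) + 4, initial: a(0) = 8.
Each step adds 4, so a(n) = a(0) + 4n = 4n + 8.

a(n) = 4n + 8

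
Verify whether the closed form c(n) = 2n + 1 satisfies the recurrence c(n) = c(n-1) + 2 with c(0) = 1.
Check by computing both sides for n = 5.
From the recurrence with c(0) = 1:
  c(0) = 1, c(1) = 3, c(2) = 5, c(3) = 7, c(4) = 9, c(5) = 11
  so the recurrence gives c(5) = 11.
From the proposed closed form c(n) = 2n + 1:
  c(5) = 11.
Both sides give 11 at n = 5, and the initial condition(s) match, so the closed form is consistent.

Yes, the closed form is correct.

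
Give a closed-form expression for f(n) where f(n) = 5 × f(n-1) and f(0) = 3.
Recurrence: f(n) = 5 × f(n-1), initial: f(0) = 3.
Each term is 5 times the previous, so this is geometric with ratio 5. After n steps: f(n) = f(0)·5ⁿ = 3·5ⁿ.

f(n) = 3·5ⁿ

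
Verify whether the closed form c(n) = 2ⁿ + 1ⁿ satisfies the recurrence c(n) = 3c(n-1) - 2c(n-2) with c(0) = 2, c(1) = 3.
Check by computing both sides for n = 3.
From the recurrence with c(0) = 2, c(1) = 3:
  c(0) = 2, c(1) = 3, c(2) = 5, c(3) = 9
  so the recurrence gives c(3) = 9.
From the proposed closed form c(n) = 2ⁿ + 1ⁿ:
  c(3) = 9.
Both sides give 9 at n = 3, and the initial condition(s) match, so the closed form is consistent.

Yes, the closed form is correct.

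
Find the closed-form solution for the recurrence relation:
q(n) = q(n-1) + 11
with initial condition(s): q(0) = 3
Recurrence: q(n) = q(n-1) + 11, initial: q(0) = 3.
Each step adds 11, so q(n) = q(0) + 11n = 11n + 3.

q(n) = 11n + 3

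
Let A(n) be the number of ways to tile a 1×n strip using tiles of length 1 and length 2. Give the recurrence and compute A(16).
Condition on the last tile: it has length 1 (leaving a 1×(n-1) strip) or length 2 (leaving a 1×(n-2) strip), so A(n) = A(n-1) + A(n-2) (order-2 linear recurrence).
For 0 ≤ i < 2 only unit tiles fit, so A(i) = 1.
Iterating the recurrence: A(2) = 2, A(3) = 3, A(4) = 5, A(5) = 8, A(6) = 13, A(7) = 21, A(8) = 34, A(9) = 55, A(10) = 89, A(11) = 144, A(12) = 233, A(13) = 377, A(14) = 610, A(15) = 987, A(16) = 1597.

A(n) = A(n-1) + A(n-2), with A(i) = 1 for 0 ≤ i < 2; A(16) = 1597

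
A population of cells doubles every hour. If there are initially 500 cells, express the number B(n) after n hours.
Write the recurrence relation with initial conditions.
Each hour multiplies the count by 2, so the count after n hours depends only on the count after n-1 hours: B(n) = 2 × B(n-1). The starting count gives B(0) = 500.
Unrolling n times gives the closed form B(n) = 500 × 2ⁿ.

B(n) = 2 × B(n-1), B(0) = 500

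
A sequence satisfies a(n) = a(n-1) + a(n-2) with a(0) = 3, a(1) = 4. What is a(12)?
Computing the sequence terms:
3, 4, 7, 11, 18, 29, 47, 76, 123, 199, 322, 521, 843

843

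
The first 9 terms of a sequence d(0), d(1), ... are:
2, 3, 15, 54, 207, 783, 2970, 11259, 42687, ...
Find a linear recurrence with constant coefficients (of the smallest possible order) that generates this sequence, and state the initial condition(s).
Look for the lowest-order linear relation among consecutive terms.
Observation: d(n) - 3·d(n-1) - (3)·d(n-2) = 0 holds for the shown terms, and no order-1 relation d(n) = α·d(n-1) + β fits.
Check at n=3: 3·15 + (3)·3 = 54. ✓

d(n) = 3d(n-1) + 3d(n-2), d(0) = 2, d(1) = 3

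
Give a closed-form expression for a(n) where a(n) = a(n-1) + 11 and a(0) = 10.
Recurrence: a(n) = a(n-1) + 11, initial: a(0) = 10.
Each step adds 11, so a(n) = a(0) + 11n = 11n + 10.

a(n) = 11n + 10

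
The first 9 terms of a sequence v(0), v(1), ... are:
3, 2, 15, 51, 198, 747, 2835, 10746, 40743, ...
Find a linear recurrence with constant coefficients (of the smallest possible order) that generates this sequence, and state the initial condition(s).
Look for the lowest-order linear relation among consecutive terms.
Observation: v(n) - 3·v(n-1) - (3)·v(n-2) = 0 holds for the shown terms, and no order-1 relation v(n) = α·v(n-1) + β fits.
Check at n=3: 3·15 + (3)·2 = 51. ✓

v(n) = 3v(n-1) + 3v(n-2), v(0) = 3, v(1) = 2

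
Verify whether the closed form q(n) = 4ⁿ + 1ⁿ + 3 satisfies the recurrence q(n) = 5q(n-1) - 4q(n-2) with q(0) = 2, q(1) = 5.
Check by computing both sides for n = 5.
From the recurrence with q(0) = 2, q(1) = 5:
  q(0) = 2, q(1) = 5, q(2) = 17, q(3) = 65, q(4) = 257, q(5) = 1025
  so the recurrence gives q(5) = 1025.
From the proposed closed form q(n) = 4ⁿ + 1ⁿ + 3:
  q(5) = 1028.
The recurrence gives 1025 but the closed form gives 1028, so the closed form does not satisfy the recurrence.

No, the closed form is incorrect.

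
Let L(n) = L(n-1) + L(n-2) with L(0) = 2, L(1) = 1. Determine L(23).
Computing the sequence terms:
2, 1, 3, 4, 7, 11, 18, 29, 47, 76, 123, 199, 322, 521, 843, 1364, 2207, 3571, 5778, 9349, 15127, 24476, 39603, 64079

64079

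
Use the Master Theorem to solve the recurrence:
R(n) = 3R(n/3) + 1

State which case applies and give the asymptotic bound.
Master Theorem template: R(n) = a·R(n/b) + f(n).
Here: a=3, b=3, f(n)=1
Compute log_b(a) = log_3(3) = 1.
f(n) = 1 = O(n^(1-ε)) with ε = 1. Case 1: R(n) = Θ(n^log_b(a)) = Θ(n).

Case 1: R(n) = Θ(n)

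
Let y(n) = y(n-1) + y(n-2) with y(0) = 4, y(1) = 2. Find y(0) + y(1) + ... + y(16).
Computing the sequence terms: 4, 2, 6, 8, 14, 22, 36, 58, 94, 152, 246, 398, 644, 1042, 1686, 2728, 4414
Adding these values together:

11554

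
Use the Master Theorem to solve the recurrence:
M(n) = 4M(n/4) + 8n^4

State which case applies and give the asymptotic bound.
Master Theorem template: M(n) = a·M(n/b) + f(n).
Here: a=4, b=4, f(n)=8n^4
Compute log_b(a) = log_4(4) = 1.
f(n) = 8n^4 = Ω(n^(1+ε)) with ε = 3, and the regularity condition holds (a·f(n/b) = (a/b^4)·f(n) with a/b^4 = 4^-3 < 1). Case 3: M(n) = Θ(f(n)) = Θ(n^4).

Case 3: M(n) = Θ(n^4)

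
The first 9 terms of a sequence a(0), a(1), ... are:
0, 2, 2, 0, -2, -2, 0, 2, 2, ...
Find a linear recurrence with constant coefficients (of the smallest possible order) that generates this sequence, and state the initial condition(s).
Look for the lowest-order linear relation among consecutive terms.
Observation: a(n) - 1·a(n-1) - (-1)·a(n-2) = 0 holds for the shown terms, and no order-1 relation a(n) = α·a(n-1) + β fits.
Check at n=3: 1·2 + (-1)·2 = 0. ✓

a(n) = a(n-1) - a(n-2), a(0) = 0, a(1) = 2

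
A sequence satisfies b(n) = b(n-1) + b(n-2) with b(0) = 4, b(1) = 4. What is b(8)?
Computing the sequence terms:
4, 4, 8, 12, 20, 32, 52, 84, 136

136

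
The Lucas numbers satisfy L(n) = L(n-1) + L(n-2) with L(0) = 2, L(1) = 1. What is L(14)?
Computing the sequence terms:
2, 1, 3, 4, 7, 11, 18, 29, 47, 76, 123, 199, 322, 521, 843

843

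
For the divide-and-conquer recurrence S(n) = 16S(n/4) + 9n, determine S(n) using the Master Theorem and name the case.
Master Theorem template: S(n) = a·S(n/b) + f(n).
Here: a=16, b=4, f(n)=9n
Compute log_b(a) = log_4(16) = 2.
f(n) = 9n = O(n^(2-ε)) with ε = 1. Case 1: S(n) = Θ(n^log_b(a)) = Θ(n^2).

Case 1: S(n) = Θ(n^2)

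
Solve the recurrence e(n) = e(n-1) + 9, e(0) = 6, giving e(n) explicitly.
Recurrence: e(n) = e(n-1) + 9, initial: e(0) = 6.
Each step adds 9, so e(n) = e(0) + 9n = 9n + 6.

e(n) = 9n + 6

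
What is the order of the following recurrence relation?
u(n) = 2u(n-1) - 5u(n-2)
The order is the largest lag k for which u(n-k) appears. Here the deepest term is u(n-2), so the order is 2.

Order 2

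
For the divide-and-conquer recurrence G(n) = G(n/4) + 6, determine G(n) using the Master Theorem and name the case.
Master Theorem template: G(n) = a·G(n/b) + f(n).
Here: a=1, b=4, f(n)=6
Compute log_b(a) = log_4(1) = 0.
f(n) = 6 = Θ(1). Case 2: G(n) = Θ(log n).

Case 2: G(n) = Θ(log n)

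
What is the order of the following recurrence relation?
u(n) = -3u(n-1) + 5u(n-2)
The order is the largest lag k for which u(n-k) appears. Here the deepest term is u(n-2), so the order is 2.

Order 2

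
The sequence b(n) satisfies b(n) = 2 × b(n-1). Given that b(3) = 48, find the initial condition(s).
In general b(n) = 2ⁿ · b(0). At n = 3: b(0) = b(3) / 2^3 = 48 / 8 = 6.

b(0) = 6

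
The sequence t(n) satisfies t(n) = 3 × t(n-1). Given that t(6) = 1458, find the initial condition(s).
In general t(n) = 3ⁿ · t(0). At n = 6: t(0) = t(6) / 3^6 = 1458 / 729 = 2.

t(0) = 2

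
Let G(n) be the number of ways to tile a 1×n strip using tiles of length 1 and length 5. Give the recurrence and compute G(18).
Condition on the last tile: it has length 1 (leaving a 1×(n-1) strip) or length 5 (leaving a 1×(n-5) strip), so G(n) = G(n-1) + G(n-5) (order-5 linear recurrence).
For 0 ≤ i < 5 only unit tiles fit, so G(i) = 1.
Iterating the recurrence: G(5) = 2, G(6) = 3, G(7) = 4, G(8) = 5, G(9) = 6, G(10) = 8, G(11) = 11, G(12) = 15, G(13) = 20, G(14) = 26, G(15) = 34, G(16) = 45, G(17) = 60, G(18) = 80.

G(n) = G(n-1) + G(n-5), with G(i) = 1 for 0 ≤ i < 5; G(18) = 80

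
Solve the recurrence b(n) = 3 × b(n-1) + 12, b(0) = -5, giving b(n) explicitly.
Recurrence: b(n) = 3 × b(n-1) + 12, initial: b(0) = -5.
Try b(n) = A·3ⁿ + C. Substituting: A·3ⁿ + C = 3(A·3ⁿ⁻¹ + C) + 12 = A·3ⁿ + 3C + 12, so C = 3C + 12, giving C = -6. Then b(0) = A - 6 = -5 gives A = 1.

b(n) = 3ⁿ - 6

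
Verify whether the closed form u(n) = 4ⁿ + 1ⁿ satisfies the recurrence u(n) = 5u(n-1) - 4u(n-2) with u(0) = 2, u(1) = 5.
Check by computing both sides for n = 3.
From the recurrence with u(0) = 2, u(1) = 5:
  u(0) = 2, u(1) = 5, u(2) = 17, u(3) = 65
  so the recurrence gives u(3) = 65.
From the proposed closed form u(n) = 4ⁿ + 1ⁿ:
  u(3) = 65.
Both sides give 65 at n = 3, and the initial condition(s) match, so the closed form is consistent.

Yes, the closed form is correct.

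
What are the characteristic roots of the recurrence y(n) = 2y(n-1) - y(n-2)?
Substitute y(n) = rⁿ and divide through by rⁿ⁻²: r² - 2r + 1 = 0
Factor: (r - 1)² = 0, so r = 1 (double root).
General solution: y(n) = (A + Bn)·1ⁿ

Characteristic: r² - 2r + 1 = 0, Roots: r = 1 (double root)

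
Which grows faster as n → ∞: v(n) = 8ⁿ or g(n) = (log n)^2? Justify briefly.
Comparing growth rates:
Growth-rate hierarchy: log n ≺ any polynomial ≺ any exponential cⁿ (c>1) ≺ n! ≺ nⁿ.
exponential base 8 dominates polylogarithmic (log n)^2 asymptotically.

v(n) grows faster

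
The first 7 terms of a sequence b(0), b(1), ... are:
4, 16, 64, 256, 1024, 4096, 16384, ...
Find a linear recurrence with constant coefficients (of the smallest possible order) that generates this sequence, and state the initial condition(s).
Look for the lowest-order linear relation among consecutive terms.
Observation: each term is 4× the previous.
Check at n=2: 4·16 = 64. ✓

b(n) = 4 × b(n-1), b(0) = 4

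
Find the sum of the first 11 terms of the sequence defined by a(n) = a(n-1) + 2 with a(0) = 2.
Computing the sequence terms: 2, 4, 6, 8, 10, 12, 14, 16, 18, 20, 22
Adding these values together:

132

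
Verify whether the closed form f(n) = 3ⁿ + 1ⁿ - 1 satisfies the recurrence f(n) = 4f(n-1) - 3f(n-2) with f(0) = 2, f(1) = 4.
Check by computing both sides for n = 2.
From the recurrence with f(0) = 2, f(1) = 4:
  f(0) = 2, f(1) = 4, f(2) = 10
  so the recurrence gives f(2) = 10.
From the proposed closed form f(n) = 3ⁿ + 1ⁿ - 1:
  f(2) = 9.
The recurrence gives 10 but the closed form gives 9, so the closed form does not satisfy the recurrence.

No, the closed form is incorrect.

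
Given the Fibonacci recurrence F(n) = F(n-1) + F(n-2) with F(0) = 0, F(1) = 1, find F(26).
Computing the sequence terms:
0, 1, 1, 2, 3, 5, 8, 13, 21, 34, 55, 89, 144, 233, 377, 610, 987, 1597, 2584, 4181, 6765, 10946, 17711, 28657, 46368, 75025, 121393

121393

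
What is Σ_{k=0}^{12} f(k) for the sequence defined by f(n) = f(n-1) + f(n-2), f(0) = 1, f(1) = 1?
Computing the sequence terms: 1, 1, 2, 3, 5, 8, 13, 21, 34, 55, 89, 144, 233
Adding these values together:

609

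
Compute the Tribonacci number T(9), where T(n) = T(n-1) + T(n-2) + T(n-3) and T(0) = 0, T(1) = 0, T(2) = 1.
Computing the sequence terms:
0, 0, 1, 1, 2, 4, 7, 13, 24, 44

44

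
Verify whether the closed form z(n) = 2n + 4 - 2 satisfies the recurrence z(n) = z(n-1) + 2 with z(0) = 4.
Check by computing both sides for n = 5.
From the recurrence with z(0) = 4:
  z(0) = 4, z(1) = 6, z(2) = 8, z(3) = 10, z(4) = 12, z(5) = 14
  so the recurrence gives z(5) = 14.
From the proposed closed form z(n) = 2n + 4 - 2:
  z(5) = 12.
The recurrence gives 14 but the closed form gives 12, so the closed form does not satisfy the recurrence.

No, the closed form is incorrect.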